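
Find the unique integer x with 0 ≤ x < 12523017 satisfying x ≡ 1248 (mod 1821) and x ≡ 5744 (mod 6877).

6697065

Write x = 1248 + 1821·k. Then 1821·k ≡ 5744 − 1248 ≡ 4496 (mod 6877).
Need 1821⁻¹ mod 6877. Extended Euclid on (6877, 1821):
6877 = 3×1821 + 1414
1821 = 1×1414 + 407
1414 = 3×407 + 193
407 = 2×193 + 21
193 = 9×21 + 4
21 = 5×4 + 1
4 = 4×1 + 0
Back-substitute:
1 = 21 − 5·4
1 = −5·193 + 46·21
1 = 46·407 − 97·193
1 = −97·1414 + 337·407
1 = 337·1821 − 434·1414
1 = −434·6877 + 1639·1821
1821⁻¹ ≡ 1639 (mod 6877), so k ≡ 1639·4496 ≡ 3677 (mod 6877).
x = 1248 + 1821·3677 = 6697065.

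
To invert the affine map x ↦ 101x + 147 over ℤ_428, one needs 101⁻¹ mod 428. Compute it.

Extended Euclidean algorithm:
428 = 4*101 + 24
101 = 4*24 + 5
24 = 4*5 + 4
5 = 1*4 + 1
4 = 4*1 + 0
The gcd is 1. Working backward:
1 = 5 − 4
1 = −24 + 5·5
1 = 5·101 − 21·24
1 = −21·428 + 89·101
So 101·89 ≡ 1 (mod 428).

89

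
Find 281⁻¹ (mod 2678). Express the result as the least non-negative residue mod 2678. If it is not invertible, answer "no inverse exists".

gcd(2678, 281) by repeated division:
2678 = 9*281 + 149
281 = 1*149 + 132
149 = 1*132 + 17
132 = 7*17 + 13
17 = 1*13 + 4
13 = 3*4 + 1
4 = 4*1 + 0
The gcd is 1. Working backward:
1 = 13 − 3·4
1 = −3·17 + 4·13
1 = 4·132 − 31·17
1 = −31·149 + 35·132
1 = 35·281 − 66·149
1 = −66·2678 + 629·281
So 281·629 ≡ 1 (mod 2678).

629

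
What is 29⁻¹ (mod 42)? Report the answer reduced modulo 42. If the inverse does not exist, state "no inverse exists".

Apply the Euclidean algorithm to 42 and 29:
42 = 1*29 + 13
29 = 2*13 + 3
13 = 4*3 + 1
3 = 3*1 + 0
gcd = 1, so the inverse exists. Back-substitute:
1 = 13 − 4·3
1 = −4·29 + 9·13
1 = 9·42 − 13·29
So 29·(-13) ≡ 1 (mod 42), and -13 ≡ 29 (mod 42).

29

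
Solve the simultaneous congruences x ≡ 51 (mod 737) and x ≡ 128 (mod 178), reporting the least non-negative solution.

Write x = 51 + 737·k. Then 737·k ≡ 128 − 51 ≡ 77 (mod 178).
Need 737⁻¹ mod 178. Extended Euclid on (178, 25):
178 = 7*25 + 3
25 = 8*3 + 1
3 = 3*1 + 0
Back-substitute:
1 = 25 − 8·3
1 = −8·178 + 57·25
737⁻¹ ≡ 57 (mod 178), so k ≡ 57·77 ≡ 117 (mod 178).
x = 51 + 737·117 = 86280.

86280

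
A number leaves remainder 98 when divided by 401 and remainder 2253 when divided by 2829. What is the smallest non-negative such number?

Write x = 98 + 401·k. Then 401·k ≡ 2253 − 98 ≡ 2155 (mod 2829).
Need 401⁻¹ mod 2829. Extended Euclid on (2829, 401):
2829 = 7×401 + 22
401 = 18×22 + 5
22 = 4×5 + 2
5 = 2×2 + 1
2 = 2×1 + 0
Back-substitute:
1 = 5 − 2·2
1 = −2·22 + 9·5
1 = 9·401 − 164·22
1 = −164·2829 + 1157·401
401⁻¹ ≡ 1157 (mod 2829), so k ≡ 1157·2155 ≡ 986 (mod 2829).
x = 98 + 401·986 = 395484.

395484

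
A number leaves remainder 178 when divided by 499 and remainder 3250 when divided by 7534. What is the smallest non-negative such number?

1909352

Write x = 178 + 499·k. Then 499·k ≡ 3250 − 178 ≡ 3072 (mod 7534).
Need 499⁻¹ mod 7534. Extended Euclid on (7534, 499):
7534 = 15×499 + 49
499 = 10×49 + 9
49 = 5×9 + 4
9 = 2×4 + 1
4 = 4×1 + 0
Back-substitute:
1 = 9 − 2·4
1 = −2·49 + 11·9
1 = 11·499 − 112·49
1 = −112·7534 + 1691·499
499⁻¹ ≡ 1691 (mod 7534), so k ≡ 1691·3072 ≡ 3826 (mod 7534).
x = 178 + 499·3826 = 1909352.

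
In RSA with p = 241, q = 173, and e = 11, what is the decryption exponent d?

15011

φ(n) = (p−1)(q−1) = 240·172 = 41280.
Need d with 11·d ≡ 1 (mod 41280). Apply the extended Euclidean algorithm:
41280 = 3752×11 + 8
11 = 1×8 + 3
8 = 2×3 + 2
3 = 1×2 + 1
2 = 2×1 + 0
Back-substitute:
1 = 3 − 2
1 = −8 + 3·3
1 = 3·11 − 4·8
1 = −4·41280 + 15011·11
So 11·15011 ≡ 1 (mod 41280), hence d = 15011.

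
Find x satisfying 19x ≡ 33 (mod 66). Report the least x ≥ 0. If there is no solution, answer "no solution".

33

First find gcd(19, 66):
66 = 3×19 + 9
19 = 2×9 + 1
9 = 9×1 + 0
gcd = 1, so a unique solution mod 66 exists.
Back-substitute for the Bézout coefficients:
1 = 19 − 2·9
1 = −2·66 + 7·19
So 19·(7) ≡ 1 (mod 66), giving 19⁻¹ ≡ 7.
x ≡ 19⁻¹·33 ≡ 7·33 ≡ 33 (mod 66).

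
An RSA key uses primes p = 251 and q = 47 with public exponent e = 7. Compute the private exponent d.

φ(n) = (p−1)(q−1) = 250·46 = 11500.
Need d with 7·d ≡ 1 (mod 11500). Apply the extended Euclidean algorithm:
11500 = 1642·7 + 6
7 = 1·6 + 1
6 = 6·1 + 0
Back-substitute:
1 = 7 − 6
1 = −11500 + 1643·7
So 7·1643 ≡ 1 (mod 11500), hence d = 1643.

1643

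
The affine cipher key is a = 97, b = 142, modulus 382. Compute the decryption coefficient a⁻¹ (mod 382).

Apply the Euclidean algorithm to 382 and 97:
382 = 3*97 + 91
97 = 1*91 + 6
91 = 15*6 + 1
6 = 6*1 + 0
Since gcd(97, 382) = 1, back-substitute to write 1 as a combination:
1 = 91 − 15·6
1 = −15·97 + 16·91
1 = 16·382 − 63·97
Thus 97·(-63) ≡ 1 (mod 382); reducing, -63 mod 382 = 319.

319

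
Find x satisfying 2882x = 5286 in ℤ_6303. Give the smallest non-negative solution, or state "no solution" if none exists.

gcd(2882, 6303):
6303 = 2×2882 + 539
2882 = 5×539 + 187
539 = 2×187 + 165
187 = 1×165 + 22
165 = 7×22 + 11
22 = 2×11 + 0
gcd = 11, but 11 ∤ 5286, so the congruence has no solution.

no solution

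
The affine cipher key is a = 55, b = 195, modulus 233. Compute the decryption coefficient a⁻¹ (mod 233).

Run Euclid on (233, 55):
233 = 4*55 + 13
55 = 4*13 + 3
13 = 4*3 + 1
3 = 3*1 + 0
gcd = 1, so the inverse exists. Back-substitute:
1 = 13 − 4·3
1 = −4·55 + 17·13
1 = 17·233 − 72·55
So 55·(-72) ≡ 1 (mod 233), and -72 ≡ 161 (mod 233).

161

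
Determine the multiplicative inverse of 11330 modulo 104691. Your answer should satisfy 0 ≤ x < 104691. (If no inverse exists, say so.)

25586

Apply the Euclidean algorithm to 104691 and 11330:
104691 = 9*11330 + 2721
11330 = 4*2721 + 446
2721 = 6*446 + 45
446 = 9*45 + 41
45 = 1*41 + 4
41 = 10*4 + 1
4 = 4*1 + 0
Since gcd(11330, 104691) = 1, back-substitute to write 1 as a combination:
1 = 41 − 10·4
1 = −10·45 + 11·41
1 = 11·446 − 109·45
1 = −109·2721 + 665·446
1 = 665·11330 − 2769·2721
1 = −2769·104691 + 25586·11330
So 11330·25586 ≡ 1 (mod 104691).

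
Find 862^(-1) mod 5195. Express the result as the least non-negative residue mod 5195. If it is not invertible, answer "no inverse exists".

4743

gcd(5195, 862) by repeated division:
5195 = 6*862 + 23
862 = 37*23 + 11
23 = 2*11 + 1
11 = 11*1 + 0
The gcd is 1. Working backward:
1 = 23 − 2·11
1 = −2·862 + 75·23
1 = 75·5195 − 452·862
So 862·(-452) ≡ 1 (mod 5195), and -452 ≡ 4743 (mod 5195).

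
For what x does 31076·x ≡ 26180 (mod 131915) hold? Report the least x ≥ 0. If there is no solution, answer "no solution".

81690

First find gcd(31076, 131915):
131915 = 4*31076 + 7611
31076 = 4*7611 + 632
7611 = 12*632 + 27
632 = 23*27 + 11
27 = 2*11 + 5
11 = 2*5 + 1
5 = 5*1 + 0
gcd = 1, so a unique solution mod 131915 exists.
Back-substitute for the Bézout coefficients:
1 = 11 − 2·5
1 = −2·27 + 5·11
1 = 5·632 − 117·27
1 = −117·7611 + 1409·632
1 = 1409·31076 − 5753·7611
1 = −5753·131915 + 24421·31076
So 31076·(24421) ≡ 1 (mod 131915), giving 31076⁻¹ ≡ 24421.
x ≡ 31076⁻¹·26180 ≡ 24421·26180 ≡ 81690 (mod 131915).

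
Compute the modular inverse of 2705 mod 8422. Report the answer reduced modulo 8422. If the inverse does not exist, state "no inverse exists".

Run Euclid on (8422, 2705):
8422 = 3×2705 + 307
2705 = 8×307 + 249
307 = 1×249 + 58
249 = 4×58 + 17
58 = 3×17 + 7
17 = 2×7 + 3
7 = 2×3 + 1
3 = 3×1 + 0
Since gcd(2705, 8422) = 1, back-substitute to write 1 as a combination:
1 = 7 − 2·3
1 = −2·17 + 5·7
1 = 5·58 − 17·17
1 = −17·249 + 73·58
1 = 73·307 − 90·249
1 = −90·2705 + 793·307
1 = 793·8422 − 2469·2705
So 2705·(-2469) ≡ 1 (mod 8422), and -2469 ≡ 5953 (mod 8422).

5953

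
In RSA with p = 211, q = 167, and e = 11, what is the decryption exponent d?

31691

φ(n) = (p−1)(q−1) = 210·166 = 34860.
Need d with 11·d ≡ 1 (mod 34860). Apply the extended Euclidean algorithm:
34860 = 3169*11 + 1
11 = 11*1 + 0
Back-substitute:
1 = 34860 − 3169·11
So 11·(-3169) ≡ 1 (mod 34860), hence d ≡ -3169 ≡ 31691 (mod 34860).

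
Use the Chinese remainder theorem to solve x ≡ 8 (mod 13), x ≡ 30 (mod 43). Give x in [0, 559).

Write x = 8 + 13·k. Then 13·k ≡ 30 − 8 ≡ 22 (mod 43).
Need 13⁻¹ mod 43. Extended Euclid on (43, 13):
43 = 3·13 + 4
13 = 3·4 + 1
4 = 4·1 + 0
Back-substitute:
1 = 13 − 3·4
1 = −3·43 + 10·13
13⁻¹ ≡ 10 (mod 43), so k ≡ 10·22 ≡ 5 (mod 43).
x = 8 + 13·5 = 73.

73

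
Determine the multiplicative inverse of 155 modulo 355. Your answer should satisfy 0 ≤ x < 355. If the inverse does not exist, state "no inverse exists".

no inverse exists

Compute gcd(155, 355):
355 = 2·155 + 45
155 = 3·45 + 20
45 = 2·20 + 5
20 = 4·5 + 0
The gcd is 5, not 1, hence no inverse exists.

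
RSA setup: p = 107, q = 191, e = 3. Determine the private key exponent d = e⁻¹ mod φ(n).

13427

φ(n) = (p−1)(q−1) = 106·190 = 20140.
Need d with 3·d ≡ 1 (mod 20140). Apply the extended Euclidean algorithm:
20140 = 6713×3 + 1
3 = 3×1 + 0
Back-substitute:
1 = 20140 − 6713·3
So 3·(-6713) ≡ 1 (mod 20140), hence d ≡ -6713 ≡ 13427 (mod 20140).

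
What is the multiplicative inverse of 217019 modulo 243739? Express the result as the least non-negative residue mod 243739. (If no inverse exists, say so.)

Run Euclid on (243739, 217019):
243739 = 1×217019 + 26720
217019 = 8×26720 + 3259
26720 = 8×3259 + 648
3259 = 5×648 + 19
648 = 34×19 + 2
19 = 9×2 + 1
2 = 2×1 + 0
The gcd is 1. Working backward:
1 = 19 − 9·2
1 = −9·648 + 307·19
1 = 307·3259 − 1544·648
1 = −1544·26720 + 12659·3259
1 = 12659·217019 − 102816·26720
1 = −102816·243739 + 115475·217019
So 217019·115475 ≡ 1 (mod 243739).

115475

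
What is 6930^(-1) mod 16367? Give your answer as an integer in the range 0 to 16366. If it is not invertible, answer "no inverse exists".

1717

Apply the Euclidean algorithm to 16367 and 6930:
16367 = 2·6930 + 2507
6930 = 2·2507 + 1916
2507 = 1·1916 + 591
1916 = 3·591 + 143
591 = 4·143 + 19
143 = 7·19 + 10
19 = 1·10 + 9
10 = 1·9 + 1
9 = 9·1 + 0
Since gcd(6930, 16367) = 1, back-substitute to write 1 as a combination:
1 = 10 − 9
1 = −19 + 2·10
1 = 2·143 − 15·19
1 = −15·591 + 62·143
1 = 62·1916 − 201·591
1 = −201·2507 + 263·1916
1 = 263·6930 − 727·2507
1 = −727·16367 + 1717·6930
So 6930·1717 ≡ 1 (mod 16367).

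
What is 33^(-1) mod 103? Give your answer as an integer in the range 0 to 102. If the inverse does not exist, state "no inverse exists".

Extended Euclidean algorithm:
103 = 3·33 + 4
33 = 8·4 + 1
4 = 4·1 + 0
gcd = 1, so the inverse exists. Back-substitute:
1 = 33 − 8·4
1 = −8·103 + 25·33
So 33·25 ≡ 1 (mod 103).

25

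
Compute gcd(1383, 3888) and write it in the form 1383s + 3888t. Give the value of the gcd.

Euclidean algorithm:
3888 = 2·1383 + 1122
1383 = 1·1122 + 261
1122 = 4·261 + 78
261 = 3·78 + 27
78 = 2·27 + 24
27 = 1·24 + 3
24 = 8·3 + 0
gcd(1383, 3888) = 3.
Back-substituting:
3 = 27 − 24
3 = −78 + 3·27
3 = 3·261 − 10·78
3 = −10·1122 + 43·261
3 = 43·1383 − 53·1122
3 = −53·3888 + 149·1383
So 3 = (-53)·3888 + (149)·1383.

3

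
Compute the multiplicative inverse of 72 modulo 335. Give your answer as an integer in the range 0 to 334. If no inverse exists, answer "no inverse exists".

228

Run Euclid on (335, 72):
335 = 4·72 + 47
72 = 1·47 + 25
47 = 1·25 + 22
25 = 1·22 + 3
22 = 7·3 + 1
3 = 3·1 + 0
Since gcd(72, 335) = 1, back-substitute to write 1 as a combination:
1 = 22 − 7·3
1 = −7·25 + 8·22
1 = 8·47 − 15·25
1 = −15·72 + 23·47
1 = 23·335 − 107·72
Hence 72⁻¹ ≡ -107 ≡ 228 (mod 335).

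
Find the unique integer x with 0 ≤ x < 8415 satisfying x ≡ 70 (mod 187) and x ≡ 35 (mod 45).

7550

Write x = 70 + 187·k. Then 187·k ≡ 35 − 70 ≡ 10 (mod 45).
Need 187⁻¹ mod 45. Extended Euclid on (45, 7):
45 = 6×7 + 3
7 = 2×3 + 1
3 = 3×1 + 0
Back-substitute:
1 = 7 − 2·3
1 = −2·45 + 13·7
187⁻¹ ≡ 13 (mod 45), so k ≡ 13·10 ≡ 40 (mod 45).
x = 70 + 187·40 = 7550.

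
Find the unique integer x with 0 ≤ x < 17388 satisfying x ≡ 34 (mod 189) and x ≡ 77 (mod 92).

Write x = 34 + 189·k. Then 189·k ≡ 77 − 34 ≡ 43 (mod 92).
Need 189⁻¹ mod 92. Extended Euclid on (92, 5):
92 = 18*5 + 2
5 = 2*2 + 1
2 = 2*1 + 0
Back-substitute:
1 = 5 − 2·2
1 = −2·92 + 37·5
189⁻¹ ≡ 37 (mod 92), so k ≡ 37·43 ≡ 27 (mod 92).
x = 34 + 189·27 = 5137.

5137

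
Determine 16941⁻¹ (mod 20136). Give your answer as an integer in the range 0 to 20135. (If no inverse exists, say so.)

Compute gcd(16941, 20136):
20136 = 1·16941 + 3195
16941 = 5·3195 + 966
3195 = 3·966 + 297
966 = 3·297 + 75
297 = 3·75 + 72
75 = 1·72 + 3
72 = 24·3 + 0
gcd(16941, 20136) = 3 ≠ 1, so 16941 has no multiplicative inverse modulo 20136.

no inverse exists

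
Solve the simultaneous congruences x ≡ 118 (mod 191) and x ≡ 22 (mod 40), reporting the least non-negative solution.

4702

Write x = 118 + 191·k. Then 191·k ≡ 22 − 118 ≡ 24 (mod 40).
Need 191⁻¹ mod 40. Extended Euclid on (40, 31):
40 = 1*31 + 9
31 = 3*9 + 4
9 = 2*4 + 1
4 = 4*1 + 0
Back-substitute:
1 = 9 − 2·4
1 = −2·31 + 7·9
1 = 7·40 − 9·31
191⁻¹ ≡ 31 (mod 40), so k ≡ 31·24 ≡ 24 (mod 40).
x = 118 + 191·24 = 4702.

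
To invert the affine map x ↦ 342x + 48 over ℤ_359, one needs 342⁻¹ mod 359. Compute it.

Apply the Euclidean algorithm to 359 and 342:
359 = 1·342 + 17
342 = 20·17 + 2
17 = 8·2 + 1
2 = 2·1 + 0
Since gcd(342, 359) = 1, back-substitute to write 1 as a combination:
1 = 17 − 8·2
1 = −8·342 + 161·17
1 = 161·359 − 169·342
So 342·(-169) ≡ 1 (mod 359), and -169 ≡ 190 (mod 359).

190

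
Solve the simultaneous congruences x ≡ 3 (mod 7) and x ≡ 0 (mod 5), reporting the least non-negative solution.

Write x = 3 + 7·k. Then 7·k ≡ 0 − 3 ≡ 2 (mod 5).
Need 7⁻¹ mod 5. Extended Euclid on (5, 2):
5 = 2·2 + 1
2 = 2·1 + 0
Back-substitute:
1 = 5 − 2·2
7⁻¹ ≡ 3 (mod 5), so k ≡ 3·2 ≡ 1 (mod 5).
x = 3 + 7·1 = 10.

10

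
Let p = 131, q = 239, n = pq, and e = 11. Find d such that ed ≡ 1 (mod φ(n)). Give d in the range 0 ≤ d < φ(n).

φ(n) = (p−1)(q−1) = 130·238 = 30940.
Need d with 11·d ≡ 1 (mod 30940). Apply the extended Euclidean algorithm:
30940 = 2812×11 + 8
11 = 1×8 + 3
8 = 2×3 + 2
3 = 1×2 + 1
2 = 2×1 + 0
Back-substitute:
1 = 3 − 2
1 = −8 + 3·3
1 = 3·11 − 4·8
1 = −4·30940 + 11251·11
So 11·11251 ≡ 1 (mod 30940), hence d = 11251.

11251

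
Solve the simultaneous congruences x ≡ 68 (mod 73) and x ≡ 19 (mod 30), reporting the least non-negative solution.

Write x = 68 + 73·k. Then 73·k ≡ 19 − 68 ≡ 11 (mod 30).
Need 73⁻¹ mod 30. Extended Euclid on (30, 13):
30 = 2×13 + 4
13 = 3×4 + 1
4 = 4×1 + 0
Back-substitute:
1 = 13 − 3·4
1 = −3·30 + 7·13
73⁻¹ ≡ 7 (mod 30), so k ≡ 7·11 ≡ 17 (mod 30).
x = 68 + 73·17 = 1309.

1309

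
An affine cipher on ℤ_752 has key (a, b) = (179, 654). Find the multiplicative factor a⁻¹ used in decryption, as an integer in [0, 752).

731

Extended Euclidean algorithm:
752 = 4·179 + 36
179 = 4·36 + 35
36 = 1·35 + 1
35 = 35·1 + 0
The gcd is 1. Working backward:
1 = 36 − 35
1 = −179 + 5·36
1 = 5·752 − 21·179
So 179·(-21) ≡ 1 (mod 752), and -21 ≡ 731 (mod 752).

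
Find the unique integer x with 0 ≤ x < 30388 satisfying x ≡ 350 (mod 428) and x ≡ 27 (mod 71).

Write x = 350 + 428·k. Then 428·k ≡ 27 − 350 ≡ 32 (mod 71).
Need 428⁻¹ mod 71. Extended Euclid on (71, 2):
71 = 35*2 + 1
2 = 2*1 + 0
Back-substitute:
1 = 71 − 35·2
428⁻¹ ≡ 36 (mod 71), so k ≡ 36·32 ≡ 16 (mod 71).
x = 350 + 428·16 = 7198.

7198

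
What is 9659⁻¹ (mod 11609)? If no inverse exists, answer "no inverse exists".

no inverse exists

Compute gcd(9659, 11609):
11609 = 1*9659 + 1950
9659 = 4*1950 + 1859
1950 = 1*1859 + 91
1859 = 20*91 + 39
91 = 2*39 + 13
39 = 3*13 + 0
Since gcd = 13 > 1, 9659 is not a unit mod 11609.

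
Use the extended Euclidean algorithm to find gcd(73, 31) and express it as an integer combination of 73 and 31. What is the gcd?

Apply Euclid's algorithm to 73 and 31:
73 = 2×31 + 11
31 = 2×11 + 9
11 = 1×9 + 2
9 = 4×2 + 1
2 = 2×1 + 0
gcd(73, 31) = 1.
Back-substituting:
1 = 9 − 4·2
1 = −4·11 + 5·9
1 = 5·31 − 14·11
1 = −14·73 + 33·31
So 1 = (-14)·73 + (33)·31.

1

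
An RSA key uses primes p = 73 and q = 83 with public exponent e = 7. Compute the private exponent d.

1687

φ(n) = (p−1)(q−1) = 72·82 = 5904.
Need d with 7·d ≡ 1 (mod 5904). Apply the extended Euclidean algorithm:
5904 = 843×7 + 3
7 = 2×3 + 1
3 = 3×1 + 0
Back-substitute:
1 = 7 − 2·3
1 = −2·5904 + 1687·7
So 7·1687 ≡ 1 (mod 5904), hence d = 1687.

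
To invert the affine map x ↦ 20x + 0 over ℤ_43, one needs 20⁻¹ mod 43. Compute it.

Run Euclid on (43, 20):
43 = 2*20 + 3
20 = 6*3 + 2
3 = 1*2 + 1
2 = 2*1 + 0
The gcd is 1. Working backward:
1 = 3 − 2
1 = −20 + 7·3
1 = 7·43 − 15·20
Thus 20·(-15) ≡ 1 (mod 43); reducing, -15 mod 43 = 28.

28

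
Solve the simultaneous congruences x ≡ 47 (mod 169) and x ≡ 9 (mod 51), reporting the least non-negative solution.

Write x = 47 + 169·k. Then 169·k ≡ 9 − 47 ≡ 13 (mod 51).
Need 169⁻¹ mod 51. Extended Euclid on (51, 16):
51 = 3×16 + 3
16 = 5×3 + 1
3 = 3×1 + 0
Back-substitute:
1 = 16 − 5·3
1 = −5·51 + 16·16
169⁻¹ ≡ 16 (mod 51), so k ≡ 16·13 ≡ 4 (mod 51).
x = 47 + 169·4 = 723.

723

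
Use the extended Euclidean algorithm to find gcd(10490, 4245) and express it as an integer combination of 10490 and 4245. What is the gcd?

5

Euclidean algorithm:
10490 = 2·4245 + 2000
4245 = 2·2000 + 245
2000 = 8·245 + 40
245 = 6·40 + 5
40 = 8·5 + 0
gcd(10490, 4245) = 5.
Express as a combination:
5 = 245 − 6·40
5 = −6·2000 + 49·245
5 = 49·4245 − 104·2000
5 = −104·10490 + 257·4245
So 5 = (-104)·10490 + (257)·4245.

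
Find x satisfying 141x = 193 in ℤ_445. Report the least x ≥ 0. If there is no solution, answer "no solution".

358

First find gcd(141, 445):
445 = 3*141 + 22
141 = 6*22 + 9
22 = 2*9 + 4
9 = 2*4 + 1
4 = 4*1 + 0
gcd = 1, so a unique solution mod 445 exists.
Back-substitute for the Bézout coefficients:
1 = 9 − 2·4
1 = −2·22 + 5·9
1 = 5·141 − 32·22
1 = −32·445 + 101·141
So 141·(101) ≡ 1 (mod 445), giving 141⁻¹ ≡ 101.
x ≡ 141⁻¹·193 ≡ 101·193 ≡ 358 (mod 445).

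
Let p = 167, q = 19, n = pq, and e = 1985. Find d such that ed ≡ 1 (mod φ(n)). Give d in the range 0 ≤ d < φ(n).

φ(n) = (p−1)(q−1) = 166·18 = 2988.
Need d with 1985·d ≡ 1 (mod 2988). Apply the extended Euclidean algorithm:
2988 = 1*1985 + 1003
1985 = 1*1003 + 982
1003 = 1*982 + 21
982 = 46*21 + 16
21 = 1*16 + 5
16 = 3*5 + 1
5 = 5*1 + 0
Back-substitute:
1 = 16 − 3·5
1 = −3·21 + 4·16
1 = 4·982 − 187·21
1 = −187·1003 + 191·982
1 = 191·1985 − 378·1003
1 = −378·2988 + 569·1985
So 1985·569 ≡ 1 (mod 2988), hence d = 569.

569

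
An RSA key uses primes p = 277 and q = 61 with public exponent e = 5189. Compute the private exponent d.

9389

φ(n) = (p−1)(q−1) = 276·60 = 16560.
Need d with 5189·d ≡ 1 (mod 16560). Apply the extended Euclidean algorithm:
16560 = 3×5189 + 993
5189 = 5×993 + 224
993 = 4×224 + 97
224 = 2×97 + 30
97 = 3×30 + 7
30 = 4×7 + 2
7 = 3×2 + 1
2 = 2×1 + 0
Back-substitute:
1 = 7 − 3·2
1 = −3·30 + 13·7
1 = 13·97 − 42·30
1 = −42·224 + 97·97
1 = 97·993 − 430·224
1 = −430·5189 + 2247·993
1 = 2247·16560 − 7171·5189
So 5189·(-7171) ≡ 1 (mod 16560), hence d ≡ -7171 ≡ 9389 (mod 16560).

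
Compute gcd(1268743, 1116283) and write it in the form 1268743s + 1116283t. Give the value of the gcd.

7

Euclidean algorithm:
1268743 = 1×1116283 + 152460
1116283 = 7×152460 + 49063
152460 = 3×49063 + 5271
49063 = 9×5271 + 1624
5271 = 3×1624 + 399
1624 = 4×399 + 28
399 = 14×28 + 7
28 = 4×7 + 0
gcd(1268743, 1116283) = 7.
Working backward:
7 = 399 − 14·28
7 = −14·1624 + 57·399
7 = 57·5271 − 185·1624
7 = −185·49063 + 1722·5271
7 = 1722·152460 − 5351·49063
7 = −5351·1116283 + 39179·152460
7 = 39179·1268743 − 44530·1116283
So 7 = (39179)·1268743 + (-44530)·1116283.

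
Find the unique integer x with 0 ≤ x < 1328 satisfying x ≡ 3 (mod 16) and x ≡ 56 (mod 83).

Write x = 3 + 16·k. Then 16·k ≡ 56 − 3 ≡ 53 (mod 83).
Need 16⁻¹ mod 83. Extended Euclid on (83, 16):
83 = 5*16 + 3
16 = 5*3 + 1
3 = 3*1 + 0
Back-substitute:
1 = 16 − 5·3
1 = −5·83 + 26·16
16⁻¹ ≡ 26 (mod 83), so k ≡ 26·53 ≡ 50 (mod 83).
x = 3 + 16·50 = 803.

803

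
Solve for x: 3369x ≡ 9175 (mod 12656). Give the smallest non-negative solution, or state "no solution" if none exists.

7839

First find gcd(3369, 12656):
12656 = 3*3369 + 2549
3369 = 1*2549 + 820
2549 = 3*820 + 89
820 = 9*89 + 19
89 = 4*19 + 13
19 = 1*13 + 6
13 = 2*6 + 1
6 = 6*1 + 0
gcd = 1, so a unique solution mod 12656 exists.
Back-substitute for the Bézout coefficients:
1 = 13 − 2·6
1 = −2·19 + 3·13
1 = 3·89 − 14·19
1 = −14·820 + 129·89
1 = 129·2549 − 401·820
1 = −401·3369 + 530·2549
1 = 530·12656 − 1991·3369
So 3369·(-1991) ≡ 1 (mod 12656), giving 3369⁻¹ ≡ 10665.
x ≡ 3369⁻¹·9175 ≡ 10665·9175 ≡ 7839 (mod 12656).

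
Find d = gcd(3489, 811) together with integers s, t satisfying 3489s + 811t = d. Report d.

Euclidean algorithm:
3489 = 4×811 + 245
811 = 3×245 + 76
245 = 3×76 + 17
76 = 4×17 + 8
17 = 2×8 + 1
8 = 8×1 + 0
gcd(3489, 811) = 1.
Back-substituting:
1 = 17 − 2·8
1 = −2·76 + 9·17
1 = 9·245 − 29·76
1 = −29·811 + 96·245
1 = 96·3489 − 413·811
So 1 = (96)·3489 + (-413)·811.

1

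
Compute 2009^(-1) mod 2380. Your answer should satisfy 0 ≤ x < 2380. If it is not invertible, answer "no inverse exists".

no inverse exists

Euclidean algorithm on 2380, 2009:
2380 = 1×2009 + 371
2009 = 5×371 + 154
371 = 2×154 + 63
154 = 2×63 + 28
63 = 2×28 + 7
28 = 4×7 + 0
The gcd is 7, not 1, hence no inverse exists.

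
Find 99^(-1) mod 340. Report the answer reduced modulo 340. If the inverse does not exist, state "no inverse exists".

Extended Euclidean algorithm:
340 = 3*99 + 43
99 = 2*43 + 13
43 = 3*13 + 4
13 = 3*4 + 1
4 = 4*1 + 0
The gcd is 1. Working backward:
1 = 13 − 3·4
1 = −3·43 + 10·13
1 = 10·99 − 23·43
1 = −23·340 + 79·99
So 99·79 ≡ 1 (mod 340).

79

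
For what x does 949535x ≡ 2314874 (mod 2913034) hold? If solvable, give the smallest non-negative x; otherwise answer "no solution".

First find gcd(949535, 2913034):
2913034 = 3*949535 + 64429
949535 = 14*64429 + 47529
64429 = 1*47529 + 16900
47529 = 2*16900 + 13729
16900 = 1*13729 + 3171
13729 = 4*3171 + 1045
3171 = 3*1045 + 36
1045 = 29*36 + 1
36 = 36*1 + 0
gcd = 1, so a unique solution mod 2913034 exists.
Back-substitute for the Bézout coefficients:
1 = 1045 − 29·36
1 = −29·3171 + 88·1045
1 = 88·13729 − 381·3171
1 = −381·16900 + 469·13729
1 = 469·47529 − 1319·16900
1 = −1319·64429 + 1788·47529
1 = 1788·949535 − 26351·64429
1 = −26351·2913034 + 80841·949535
So 949535·(80841) ≡ 1 (mod 2913034), giving 949535⁻¹ ≡ 80841.
x ≡ 949535⁻¹·2314874 ≡ 80841·2314874 ≡ 511840 (mod 2913034).

511840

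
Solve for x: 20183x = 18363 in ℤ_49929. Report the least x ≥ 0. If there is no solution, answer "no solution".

First find gcd(20183, 49929):
49929 = 2×20183 + 9563
20183 = 2×9563 + 1057
9563 = 9×1057 + 50
1057 = 21×50 + 7
50 = 7×7 + 1
7 = 7×1 + 0
gcd = 1, so a unique solution mod 49929 exists.
Back-substitute for the Bézout coefficients:
1 = 50 − 7·7
1 = −7·1057 + 148·50
1 = 148·9563 − 1339·1057
1 = −1339·20183 + 2826·9563
1 = 2826·49929 − 6991·20183
So 20183·(-6991) ≡ 1 (mod 49929), giving 20183⁻¹ ≡ 42938.
x ≡ 20183⁻¹·18363 ≡ 42938·18363 ≡ 41655 (mod 49929).

41655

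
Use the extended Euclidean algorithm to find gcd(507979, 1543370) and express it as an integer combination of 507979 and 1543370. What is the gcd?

1

Euclidean algorithm:
1543370 = 3*507979 + 19433
507979 = 26*19433 + 2721
19433 = 7*2721 + 386
2721 = 7*386 + 19
386 = 20*19 + 6
19 = 3*6 + 1
6 = 6*1 + 0
gcd(507979, 1543370) = 1.
Back-substituting:
1 = 19 − 3·6
1 = −3·386 + 61·19
1 = 61·2721 − 430·386
1 = −430·19433 + 3071·2721
1 = 3071·507979 − 80276·19433
1 = −80276·1543370 + 243899·507979
So 1 = (-80276)·1543370 + (243899)·507979.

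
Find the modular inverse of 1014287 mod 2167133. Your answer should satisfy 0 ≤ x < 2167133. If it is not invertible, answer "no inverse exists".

525740

Run Euclid on (2167133, 1014287):
2167133 = 2×1014287 + 138559
1014287 = 7×138559 + 44374
138559 = 3×44374 + 5437
44374 = 8×5437 + 878
5437 = 6×878 + 169
878 = 5×169 + 33
169 = 5×33 + 4
33 = 8×4 + 1
4 = 4×1 + 0
Since gcd(1014287, 2167133) = 1, back-substitute to write 1 as a combination:
1 = 33 − 8·4
1 = −8·169 + 41·33
1 = 41·878 − 213·169
1 = −213·5437 + 1319·878
1 = 1319·44374 − 10765·5437
1 = −10765·138559 + 33614·44374
1 = 33614·1014287 − 246063·138559
1 = −246063·2167133 + 525740·1014287
So 1014287·525740 ≡ 1 (mod 2167133).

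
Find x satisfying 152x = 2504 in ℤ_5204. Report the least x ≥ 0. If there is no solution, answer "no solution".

First find gcd(152, 5204):
5204 = 34×152 + 36
152 = 4×36 + 8
36 = 4×8 + 4
8 = 2×4 + 0
gcd = 4 and 4 | 2504, so solutions exist. Divide through by 4: 38x ≡ 626 (mod 1301).
Now find 38⁻¹ mod 1301:
1301 = 34·38 + 9
38 = 4·9 + 2
9 = 4·2 + 1
2 = 2·1 + 0
Back-substitute:
1 = 9 − 4·2
1 = −4·38 + 17·9
1 = 17·1301 − 582·38
So 38·(-582) ≡ 1 (mod 1301), i.e. 38⁻¹ ≡ 719.
Then x ≡ 719·626 ≡ 1249 (mod 1301); the smallest non-negative solution is x = 1249.

1249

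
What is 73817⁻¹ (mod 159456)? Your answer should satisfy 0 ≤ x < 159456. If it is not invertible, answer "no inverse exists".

152105

Run Euclid on (159456, 73817):
159456 = 2*73817 + 11822
73817 = 6*11822 + 2885
11822 = 4*2885 + 282
2885 = 10*282 + 65
282 = 4*65 + 22
65 = 2*22 + 21
22 = 1*21 + 1
21 = 21*1 + 0
gcd = 1, so the inverse exists. Back-substitute:
1 = 22 − 21
1 = −65 + 3·22
1 = 3·282 − 13·65
1 = −13·2885 + 133·282
1 = 133·11822 − 545·2885
1 = −545·73817 + 3403·11822
1 = 3403·159456 − 7351·73817
Hence 73817⁻¹ ≡ -7351 ≡ 152105 (mod 159456).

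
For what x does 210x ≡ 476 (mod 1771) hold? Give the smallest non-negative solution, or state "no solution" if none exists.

36

First find gcd(210, 1771):
1771 = 8·210 + 91
210 = 2·91 + 28
91 = 3·28 + 7
28 = 4·7 + 0
gcd = 7 and 7 | 476, so solutions exist. Divide through by 7: 30x ≡ 68 (mod 253).
Now find 30⁻¹ mod 253:
253 = 8·30 + 13
30 = 2·13 + 4
13 = 3·4 + 1
4 = 4·1 + 0
Back-substitute:
1 = 13 − 3·4
1 = −3·30 + 7·13
1 = 7·253 − 59·30
So 30·(-59) ≡ 1 (mod 253), i.e. 30⁻¹ ≡ 194.
Then x ≡ 194·68 ≡ 36 (mod 253); the smallest non-negative solution is x = 36.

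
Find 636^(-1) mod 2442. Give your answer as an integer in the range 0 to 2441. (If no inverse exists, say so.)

Compute gcd(636, 2442):
2442 = 3×636 + 534
636 = 1×534 + 102
534 = 5×102 + 24
102 = 4×24 + 6
24 = 4×6 + 0
gcd(636, 2442) = 6 ≠ 1, so 636 has no multiplicative inverse modulo 2442.

no inverse exists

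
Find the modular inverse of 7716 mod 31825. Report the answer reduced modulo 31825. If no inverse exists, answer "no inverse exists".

Apply the Euclidean algorithm to 31825 and 7716:
31825 = 4×7716 + 961
7716 = 8×961 + 28
961 = 34×28 + 9
28 = 3×9 + 1
9 = 9×1 + 0
gcd = 1, so the inverse exists. Back-substitute:
1 = 28 − 3·9
1 = −3·961 + 103·28
1 = 103·7716 − 827·961
1 = −827·31825 + 3411·7716
So 7716·3411 ≡ 1 (mod 31825).

3411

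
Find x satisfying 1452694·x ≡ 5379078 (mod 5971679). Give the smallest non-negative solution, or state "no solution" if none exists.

First find gcd(1452694, 5971679):
5971679 = 4×1452694 + 160903
1452694 = 9×160903 + 4567
160903 = 35×4567 + 1058
4567 = 4×1058 + 335
1058 = 3×335 + 53
335 = 6×53 + 17
53 = 3×17 + 2
17 = 8×2 + 1
2 = 2×1 + 0
gcd = 1, so a unique solution mod 5971679 exists.
Back-substitute for the Bézout coefficients:
1 = 17 − 8·2
1 = −8·53 + 25·17
1 = 25·335 − 158·53
1 = −158·1058 + 499·335
1 = 499·4567 − 2154·1058
1 = −2154·160903 + 75889·4567
1 = 75889·1452694 − 685155·160903
1 = −685155·5971679 + 2816509·1452694
So 1452694·(2816509) ≡ 1 (mod 5971679), giving 1452694⁻¹ ≡ 2816509.
x ≡ 1452694⁻¹·5379078 ≡ 2816509·5379078 ≡ 315554 (mod 5971679).

315554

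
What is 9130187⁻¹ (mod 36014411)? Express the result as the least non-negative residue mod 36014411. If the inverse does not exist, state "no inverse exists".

11882678

gcd(36014411, 9130187) by repeated division:
36014411 = 3·9130187 + 8623850
9130187 = 1·8623850 + 506337
8623850 = 17·506337 + 16121
506337 = 31·16121 + 6586
16121 = 2·6586 + 2949
6586 = 2·2949 + 688
2949 = 4·688 + 197
688 = 3·197 + 97
197 = 2·97 + 3
97 = 32·3 + 1
3 = 3·1 + 0
The gcd is 1. Working backward:
1 = 97 − 32·3
1 = −32·197 + 65·97
1 = 65·688 − 227·197
1 = −227·2949 + 973·688
1 = 973·6586 − 2173·2949
1 = −2173·16121 + 5319·6586
1 = 5319·506337 − 167062·16121
1 = −167062·8623850 + 2845373·506337
1 = 2845373·9130187 − 3012435·8623850
1 = −3012435·36014411 + 11882678·9130187
So 9130187·11882678 ≡ 1 (mod 36014411).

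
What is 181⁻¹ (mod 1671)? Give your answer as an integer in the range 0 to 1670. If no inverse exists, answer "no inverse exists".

Run Euclid on (1671, 181):
1671 = 9×181 + 42
181 = 4×42 + 13
42 = 3×13 + 3
13 = 4×3 + 1
3 = 3×1 + 0
gcd = 1, so the inverse exists. Back-substitute:
1 = 13 − 4·3
1 = −4·42 + 13·13
1 = 13·181 − 56·42
1 = −56·1671 + 517·181
So 181·517 ≡ 1 (mod 1671).

517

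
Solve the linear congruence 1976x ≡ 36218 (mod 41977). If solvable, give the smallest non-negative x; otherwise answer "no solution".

First find gcd(1976, 41977):
41977 = 21×1976 + 481
1976 = 4×481 + 52
481 = 9×52 + 13
52 = 4×13 + 0
gcd = 13 and 13 | 36218, so solutions exist. Divide through by 13: 152x ≡ 2786 (mod 3229).
Now find 152⁻¹ mod 3229:
3229 = 21·152 + 37
152 = 4·37 + 4
37 = 9·4 + 1
4 = 4·1 + 0
Back-substitute:
1 = 37 − 9·4
1 = −9·152 + 37·37
1 = 37·3229 − 786·152
So 152·(-786) ≡ 1 (mod 3229), i.e. 152⁻¹ ≡ 2443.
Then x ≡ 2443·2786 ≡ 2695 (mod 3229); the smallest non-negative solution is x = 2695.

2695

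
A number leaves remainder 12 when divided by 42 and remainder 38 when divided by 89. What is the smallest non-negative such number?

1818

Write x = 12 + 42·k. Then 42·k ≡ 38 − 12 ≡ 26 (mod 89).
Need 42⁻¹ mod 89. Extended Euclid on (89, 42):
89 = 2×42 + 5
42 = 8×5 + 2
5 = 2×2 + 1
2 = 2×1 + 0
Back-substitute:
1 = 5 − 2·2
1 = −2·42 + 17·5
1 = 17·89 − 36·42
42⁻¹ ≡ 53 (mod 89), so k ≡ 53·26 ≡ 43 (mod 89).
x = 12 + 42·43 = 1818.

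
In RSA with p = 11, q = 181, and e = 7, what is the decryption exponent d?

φ(n) = (p−1)(q−1) = 10·180 = 1800.
Need d with 7·d ≡ 1 (mod 1800). Apply the extended Euclidean algorithm:
1800 = 257*7 + 1
7 = 7*1 + 0
Back-substitute:
1 = 1800 − 257·7
So 7·(-257) ≡ 1 (mod 1800), hence d ≡ -257 ≡ 1543 (mod 1800).

1543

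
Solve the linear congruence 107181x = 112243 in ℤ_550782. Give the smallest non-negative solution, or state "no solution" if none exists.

no solution

gcd(107181, 550782):
550782 = 5*107181 + 14877
107181 = 7*14877 + 3042
14877 = 4*3042 + 2709
3042 = 1*2709 + 333
2709 = 8*333 + 45
333 = 7*45 + 18
45 = 2*18 + 9
18 = 2*9 + 0
gcd = 9, but 9 ∤ 112243, so the congruence has no solution.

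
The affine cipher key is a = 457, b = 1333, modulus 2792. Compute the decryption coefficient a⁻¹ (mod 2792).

gcd(2792, 457) by repeated division:
2792 = 6×457 + 50
457 = 9×50 + 7
50 = 7×7 + 1
7 = 7×1 + 0
Since gcd(457, 2792) = 1, back-substitute to write 1 as a combination:
1 = 50 − 7·7
1 = −7·457 + 64·50
1 = 64·2792 − 391·457
Hence 457⁻¹ ≡ -391 ≡ 2401 (mod 2792).

2401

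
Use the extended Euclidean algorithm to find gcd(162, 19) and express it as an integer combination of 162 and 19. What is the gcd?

Apply Euclid's algorithm to 162 and 19:
162 = 8*19 + 10
19 = 1*10 + 9
10 = 1*9 + 1
9 = 9*1 + 0
gcd(162, 19) = 1.
Express as a combination:
1 = 10 − 9
1 = −19 + 2·10
1 = 2·162 − 17·19
So 1 = (2)·162 + (-17)·19.

1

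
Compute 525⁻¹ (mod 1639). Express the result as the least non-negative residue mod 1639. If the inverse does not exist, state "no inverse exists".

gcd(1639, 525) by repeated division:
1639 = 3*525 + 64
525 = 8*64 + 13
64 = 4*13 + 12
13 = 1*12 + 1
12 = 12*1 + 0
Since gcd(525, 1639) = 1, back-substitute to write 1 as a combination:
1 = 13 − 12
1 = −64 + 5·13
1 = 5·525 − 41·64
1 = −41·1639 + 128·525
So 525·128 ≡ 1 (mod 1639).

128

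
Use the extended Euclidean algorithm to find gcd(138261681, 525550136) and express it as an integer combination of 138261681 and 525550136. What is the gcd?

1

Apply Euclid's algorithm to 525550136 and 138261681:
525550136 = 3*138261681 + 110765093
138261681 = 1*110765093 + 27496588
110765093 = 4*27496588 + 778741
27496588 = 35*778741 + 240653
778741 = 3*240653 + 56782
240653 = 4*56782 + 13525
56782 = 4*13525 + 2682
13525 = 5*2682 + 115
2682 = 23*115 + 37
115 = 3*37 + 4
37 = 9*4 + 1
4 = 4*1 + 0
gcd(138261681, 525550136) = 1.
Express as a combination:
1 = 37 − 9·4
1 = −9·115 + 28·37
1 = 28·2682 − 653·115
1 = −653·13525 + 3293·2682
1 = 3293·56782 − 13825·13525
1 = −13825·240653 + 58593·56782
1 = 58593·778741 − 189604·240653
1 = −189604·27496588 + 6694733·778741
1 = 6694733·110765093 − 26968536·27496588
1 = −26968536·138261681 + 33663269·110765093
1 = 33663269·525550136 − 127958343·138261681
So 1 = (33663269)·525550136 + (-127958343)·138261681.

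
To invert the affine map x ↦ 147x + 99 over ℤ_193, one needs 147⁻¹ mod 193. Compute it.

Run Euclid on (193, 147):
193 = 1*147 + 46
147 = 3*46 + 9
46 = 5*9 + 1
9 = 9*1 + 0
gcd = 1, so the inverse exists. Back-substitute:
1 = 46 − 5·9
1 = −5·147 + 16·46
1 = 16·193 − 21·147
So 147·(-21) ≡ 1 (mod 193), and -21 ≡ 172 (mod 193).

172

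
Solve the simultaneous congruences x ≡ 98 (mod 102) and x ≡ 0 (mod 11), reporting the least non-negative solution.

Write x = 98 + 102·k. Then 102·k ≡ 0 − 98 ≡ 1 (mod 11).
Need 102⁻¹ mod 11. Extended Euclid on (11, 3):
11 = 3*3 + 2
3 = 1*2 + 1
2 = 2*1 + 0
Back-substitute:
1 = 3 − 2
1 = −11 + 4·3
102⁻¹ ≡ 4 (mod 11), so k ≡ 4·1 ≡ 4 (mod 11).
x = 98 + 102·4 = 506.

506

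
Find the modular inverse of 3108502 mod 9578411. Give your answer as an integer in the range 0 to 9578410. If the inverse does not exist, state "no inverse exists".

Apply the Euclidean algorithm to 9578411 and 3108502:
9578411 = 3×3108502 + 252905
3108502 = 12×252905 + 73642
252905 = 3×73642 + 31979
73642 = 2×31979 + 9684
31979 = 3×9684 + 2927
9684 = 3×2927 + 903
2927 = 3×903 + 218
903 = 4×218 + 31
218 = 7×31 + 1
31 = 31×1 + 0
The gcd is 1. Working backward:
1 = 218 − 7·31
1 = −7·903 + 29·218
1 = 29·2927 − 94·903
1 = −94·9684 + 311·2927
1 = 311·31979 − 1027·9684
1 = −1027·73642 + 2365·31979
1 = 2365·252905 − 8122·73642
1 = −8122·3108502 + 99829·252905
1 = 99829·9578411 − 307609·3108502
Thus 3108502·(-307609) ≡ 1 (mod 9578411); reducing, -307609 mod 9578411 = 9270802.

9270802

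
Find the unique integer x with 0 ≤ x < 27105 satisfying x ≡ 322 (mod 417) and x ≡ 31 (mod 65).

Write x = 322 + 417·k. Then 417·k ≡ 31 − 322 ≡ 34 (mod 65).
Need 417⁻¹ mod 65. Extended Euclid on (65, 27):
65 = 2*27 + 11
27 = 2*11 + 5
11 = 2*5 + 1
5 = 5*1 + 0
Back-substitute:
1 = 11 − 2·5
1 = −2·27 + 5·11
1 = 5·65 − 12·27
417⁻¹ ≡ 53 (mod 65), so k ≡ 53·34 ≡ 47 (mod 65).
x = 322 + 417·47 = 19921.

19921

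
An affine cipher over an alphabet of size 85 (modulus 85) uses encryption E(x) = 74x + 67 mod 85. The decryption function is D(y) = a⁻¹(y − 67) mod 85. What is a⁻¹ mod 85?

Run Euclid on (85, 74):
85 = 1×74 + 11
74 = 6×11 + 8
11 = 1×8 + 3
8 = 2×3 + 2
3 = 1×2 + 1
2 = 2×1 + 0
Since gcd(74, 85) = 1, back-substitute to write 1 as a combination:
1 = 3 − 2
1 = −8 + 3·3
1 = 3·11 − 4·8
1 = −4·74 + 27·11
1 = 27·85 − 31·74
Thus 74·(-31) ≡ 1 (mod 85); reducing, -31 mod 85 = 54.

54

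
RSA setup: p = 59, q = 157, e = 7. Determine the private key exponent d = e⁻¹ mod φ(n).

6463

φ(n) = (p−1)(q−1) = 58·156 = 9048.
Need d with 7·d ≡ 1 (mod 9048). Apply the extended Euclidean algorithm:
9048 = 1292*7 + 4
7 = 1*4 + 3
4 = 1*3 + 1
3 = 3*1 + 0
Back-substitute:
1 = 4 − 3
1 = −7 + 2·4
1 = 2·9048 − 2585·7
So 7·(-2585) ≡ 1 (mod 9048), hence d ≡ -2585 ≡ 6463 (mod 9048).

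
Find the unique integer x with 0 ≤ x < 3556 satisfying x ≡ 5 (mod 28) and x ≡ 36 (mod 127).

Write x = 5 + 28·k. Then 28·k ≡ 36 − 5 ≡ 31 (mod 127).
Need 28⁻¹ mod 127. Extended Euclid on (127, 28):
127 = 4×28 + 15
28 = 1×15 + 13
15 = 1×13 + 2
13 = 6×2 + 1
2 = 2×1 + 0
Back-substitute:
1 = 13 − 6·2
1 = −6·15 + 7·13
1 = 7·28 − 13·15
1 = −13·127 + 59·28
28⁻¹ ≡ 59 (mod 127), so k ≡ 59·31 ≡ 51 (mod 127).
x = 5 + 28·51 = 1433.

1433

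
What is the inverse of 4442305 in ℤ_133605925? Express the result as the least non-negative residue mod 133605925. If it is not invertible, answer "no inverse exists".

Compute gcd(4442305, 133605925):
133605925 = 30*4442305 + 336775
4442305 = 13*336775 + 64230
336775 = 5*64230 + 15625
64230 = 4*15625 + 1730
15625 = 9*1730 + 55
1730 = 31*55 + 25
55 = 2*25 + 5
25 = 5*5 + 0
Since gcd = 5 > 1, 4442305 is not a unit mod 133605925.

no inverse exists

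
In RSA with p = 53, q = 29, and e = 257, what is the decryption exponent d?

φ(n) = (p−1)(q−1) = 52·28 = 1456.
Need d with 257·d ≡ 1 (mod 1456). Apply the extended Euclidean algorithm:
1456 = 5·257 + 171
257 = 1·171 + 86
171 = 1·86 + 85
86 = 1·85 + 1
85 = 85·1 + 0
Back-substitute:
1 = 86 − 85
1 = −171 + 2·86
1 = 2·257 − 3·171
1 = −3·1456 + 17·257
So 257·17 ≡ 1 (mod 1456), hence d = 17.

17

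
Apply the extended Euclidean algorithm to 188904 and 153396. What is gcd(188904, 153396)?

12

Euclidean algorithm:
188904 = 1*153396 + 35508
153396 = 4*35508 + 11364
35508 = 3*11364 + 1416
11364 = 8*1416 + 36
1416 = 39*36 + 12
36 = 3*12 + 0
gcd(188904, 153396) = 12.
Back-substituting:
12 = 1416 − 39·36
12 = −39·11364 + 313·1416
12 = 313·35508 − 978·11364
12 = −978·153396 + 4225·35508
12 = 4225·188904 − 5203·153396
So 12 = (4225)·188904 + (-5203)·153396.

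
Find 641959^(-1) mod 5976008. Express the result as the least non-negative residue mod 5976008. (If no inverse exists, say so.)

4521567

gcd(5976008, 641959) by repeated division:
5976008 = 9*641959 + 198377
641959 = 3*198377 + 46828
198377 = 4*46828 + 11065
46828 = 4*11065 + 2568
11065 = 4*2568 + 793
2568 = 3*793 + 189
793 = 4*189 + 37
189 = 5*37 + 4
37 = 9*4 + 1
4 = 4*1 + 0
Since gcd(641959, 5976008) = 1, back-substitute to write 1 as a combination:
1 = 37 − 9·4
1 = −9·189 + 46·37
1 = 46·793 − 193·189
1 = −193·2568 + 625·793
1 = 625·11065 − 2693·2568
1 = −2693·46828 + 11397·11065
1 = 11397·198377 − 48281·46828
1 = −48281·641959 + 156240·198377
1 = 156240·5976008 − 1454441·641959
Thus 641959·(-1454441) ≡ 1 (mod 5976008); reducing, -1454441 mod 5976008 = 4521567.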